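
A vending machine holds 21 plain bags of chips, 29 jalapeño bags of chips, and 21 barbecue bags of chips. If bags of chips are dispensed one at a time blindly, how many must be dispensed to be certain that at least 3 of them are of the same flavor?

7

Treat the 3 flavors as pigeonholes.
The worst case takes 2 bags of chips of each flavor without reaching 3 of any: 3 × 2 = 6.
The next bag of chips must bring some flavor to 3, so 6 + 1 = 7.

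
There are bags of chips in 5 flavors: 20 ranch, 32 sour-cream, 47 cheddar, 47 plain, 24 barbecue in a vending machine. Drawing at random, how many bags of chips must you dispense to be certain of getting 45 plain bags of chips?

To avoid plain bags of chips as long as possible, exhaust the other 4 flavors first.
The worst case draws every non-plain bag of chips first: 20 + 32 + 47 + 24 = 123.
The next 45 draws are then forced to be plain, giving 123 + 45 = 168.

168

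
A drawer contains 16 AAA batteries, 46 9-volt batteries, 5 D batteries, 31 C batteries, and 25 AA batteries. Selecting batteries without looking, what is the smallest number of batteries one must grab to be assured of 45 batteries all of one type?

122

In the worst case we take at most 44 of each type, but all 16 AAA, all 5 D, all 31 C, and all 25 AA (fewer than 44), giving 16 + 44 + 5 + 31 + 25 = 121.
One more battery then forces some type to 45, so 121 + 1 = 122.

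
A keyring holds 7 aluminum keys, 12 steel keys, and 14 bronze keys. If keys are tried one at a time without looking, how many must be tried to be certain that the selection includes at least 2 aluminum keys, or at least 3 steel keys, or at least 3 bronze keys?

6

The worst case stops just short of every target: 1 aluminum, 2 steel, 2 bronze — 1 + 2 + 2 = 5 keys.
One more key must push some type to its target, so 5 + 1 = 6.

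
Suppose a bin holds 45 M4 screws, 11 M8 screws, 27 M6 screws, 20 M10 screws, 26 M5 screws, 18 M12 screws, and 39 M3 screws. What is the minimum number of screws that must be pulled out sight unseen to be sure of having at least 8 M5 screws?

To avoid M5 screws as long as possible, exhaust the other 6 sizes first.
The worst case draws every non-M5 screw first: 45 + 11 + 27 + 20 + 18 + 39 = 160.
The next 8 draws are then forced to be M5, giving 160 + 8 = 168.

168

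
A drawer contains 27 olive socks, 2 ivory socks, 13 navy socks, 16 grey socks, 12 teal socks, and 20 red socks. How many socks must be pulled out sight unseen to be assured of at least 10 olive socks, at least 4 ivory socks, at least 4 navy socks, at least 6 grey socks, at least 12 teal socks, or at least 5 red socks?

35

The worst case stops just short of every target: 9 olive, all 2 ivory, 3 navy, 5 grey, 11 teal, 4 red — 9 + 2 + 3 + 5 + 11 + 4 = 34 socks.
One more sock must push some color to its target, so 34 + 1 = 35.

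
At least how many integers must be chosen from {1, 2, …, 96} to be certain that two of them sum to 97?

Partition {1, …, 96} into 48 pairs: {1,96}, {2,95}, …, {48,49}.
Choosing 48 integers — say the integers 1 through 48 — takes one from each pair and avoids the property.
Choosing 49 forces two into the same pair by pigeonhole, and those sum to 97. So 49.

49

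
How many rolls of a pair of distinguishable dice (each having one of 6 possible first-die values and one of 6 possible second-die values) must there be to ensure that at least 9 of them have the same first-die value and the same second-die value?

There are 6 × 6 = 36 (first-die value, second-die value) combinations acting as pigeonholes.
With 36 × 8 = 288 rolls of a pair of distinguishable dice we could place exactly 8 in each, with no (first-die value, second-die value) pair reaching 9.
One more forces some (first-die value, second-die value) pair to hold 9, so 288 + 1 = 289.

289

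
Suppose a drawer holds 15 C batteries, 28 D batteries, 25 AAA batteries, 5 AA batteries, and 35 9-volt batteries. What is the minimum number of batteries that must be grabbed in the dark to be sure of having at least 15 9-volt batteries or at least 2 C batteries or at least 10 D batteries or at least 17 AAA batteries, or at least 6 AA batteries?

Each of the 5 types has its own threshold; avoid all of them simultaneously.
The worst case stops just short of every target: 1 C, 9 D, 16 AAA, 5 AA, 14 9-volt — 1 + 9 + 16 + 5 + 14 = 45 batteries.
One more battery must push some type to its target, so 45 + 1 = 46.

46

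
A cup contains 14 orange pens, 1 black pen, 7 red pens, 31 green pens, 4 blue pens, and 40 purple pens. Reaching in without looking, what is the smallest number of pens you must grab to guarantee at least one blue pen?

The worst case draws every non-blue pen first: 14 + 1 + 7 + 31 + 40 = 93.
The next draw is then forced to be blue, giving 93 + 1 = 94.

94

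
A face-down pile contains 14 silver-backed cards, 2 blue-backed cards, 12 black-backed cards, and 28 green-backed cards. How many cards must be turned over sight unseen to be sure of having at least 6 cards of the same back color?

In the worst case we take at most 5 of each back color, but all 2 blue-backed (fewer than 5), giving 5 + 2 + 5 + 5 = 17.
One more card then forces some back color to 6, so 17 + 1 = 18.

18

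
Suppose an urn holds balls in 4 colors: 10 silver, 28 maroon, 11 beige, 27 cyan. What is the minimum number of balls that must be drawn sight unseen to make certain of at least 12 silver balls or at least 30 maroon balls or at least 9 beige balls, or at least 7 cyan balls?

53

The worst case stops just short of every target: all 10 silver, all 28 maroon, 8 beige, 6 cyan — 10 + 28 + 8 + 6 = 52 balls.
One more ball must push some color to its target, so 52 + 1 = 53.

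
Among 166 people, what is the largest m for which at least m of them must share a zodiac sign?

14

There are 12 zodiac signs, which serve as the pigeonholes.
If each of the 12 zodiac signs held at most 13, the total would be at most 12 × 13 = 156 < 166, a contradiction.
So at least one holds ⌈166/12⌉ = 14.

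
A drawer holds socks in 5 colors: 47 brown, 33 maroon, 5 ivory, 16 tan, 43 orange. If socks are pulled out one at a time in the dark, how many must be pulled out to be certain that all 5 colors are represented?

140

The hardest color to obtain is ivory: we could draw every other sock first — 144 − 5 = 139 socks — without a single ivory one.
The next draw must be ivory, so 139 + 1 = 140.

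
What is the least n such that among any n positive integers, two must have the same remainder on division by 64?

65

Two integers differ by a multiple of 64 exactly when they share a remainder mod 64.
There are 64 residue classes mod 64, so 64 integers can all lie in distinct classes.
One more integer must repeat a residue, giving a difference divisible by 64. So n = 64 + 1 = 65.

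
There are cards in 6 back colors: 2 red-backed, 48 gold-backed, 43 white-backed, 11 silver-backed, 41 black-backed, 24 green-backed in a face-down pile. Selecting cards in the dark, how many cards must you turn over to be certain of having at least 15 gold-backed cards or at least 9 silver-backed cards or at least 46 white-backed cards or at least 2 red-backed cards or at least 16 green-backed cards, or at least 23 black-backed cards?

Each of the 6 back colors has its own threshold; avoid all of them simultaneously.
The worst case stops just short of every target: 1 red-backed, 14 gold-backed, all 43 white-backed, 8 silver-backed, 22 black-backed, 15 green-backed — 1 + 14 + 43 + 8 + 22 + 15 = 103 cards.
One more card must push some back color to its target, so 103 + 1 = 104.

104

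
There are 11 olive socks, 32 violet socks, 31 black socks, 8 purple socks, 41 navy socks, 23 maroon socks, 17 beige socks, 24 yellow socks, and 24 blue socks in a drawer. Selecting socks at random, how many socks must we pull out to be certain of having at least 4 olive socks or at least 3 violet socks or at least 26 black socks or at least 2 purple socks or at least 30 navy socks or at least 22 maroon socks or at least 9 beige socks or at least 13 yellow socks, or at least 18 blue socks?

Each of the 9 colors has its own threshold; avoid all of them simultaneously.
The worst case stops just short of every target: 3 olive, 2 violet, 25 black, 1 purple, 29 navy, 21 maroon, 8 beige, 12 yellow, 17 blue — 3 + 2 + 25 + 1 + 29 + 21 + 8 + 12 + 17 = 118 socks.
One more sock must push some color to its target, so 118 + 1 = 119.

119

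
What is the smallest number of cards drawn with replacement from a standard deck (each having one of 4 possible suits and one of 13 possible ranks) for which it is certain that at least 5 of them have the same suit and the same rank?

209

There are 4 × 13 = 52 (suit, rank) combinations acting as pigeonholes.
With 52 × 4 = 208 cards drawn with replacement from a standard deck we could place exactly 4 in each, with no (suit, rank) pair reaching 5.
One more forces some (suit, rank) pair to hold 5, so 208 + 1 = 209.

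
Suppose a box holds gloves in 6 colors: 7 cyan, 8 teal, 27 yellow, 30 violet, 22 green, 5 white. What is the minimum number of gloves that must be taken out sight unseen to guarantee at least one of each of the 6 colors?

The hardest color to obtain is white: we could draw every other glove first — 99 − 5 = 94 gloves — without a single white one.
The next draw must be white, so 94 + 1 = 95.

95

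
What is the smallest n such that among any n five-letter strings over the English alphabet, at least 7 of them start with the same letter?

157

There are 26 possible first letters acting as pigeonholes.
With 26 × 6 = 156 five-letter strings over the English alphabet we could place exactly 6 in each, with no class reaching 7.
One more forces some class to hold 7, so 156 + 1 = 157.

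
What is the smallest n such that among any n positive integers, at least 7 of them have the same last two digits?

There are 100 possible two-digit endings acting as pigeonholes.
With 100 × 6 = 600 positive integers we could place exactly 6 in each, with no class reaching 7.
One more forces some class to hold 7, so 600 + 1 = 601.

601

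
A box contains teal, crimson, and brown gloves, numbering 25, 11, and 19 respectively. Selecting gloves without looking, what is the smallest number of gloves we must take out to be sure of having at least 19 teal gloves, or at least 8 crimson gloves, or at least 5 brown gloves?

30

The worst case stops just short of every target: 18 teal, 7 crimson, 4 brown — 18 + 7 + 4 = 29 gloves.
One more glove must push some color to its target, so 29 + 1 = 30.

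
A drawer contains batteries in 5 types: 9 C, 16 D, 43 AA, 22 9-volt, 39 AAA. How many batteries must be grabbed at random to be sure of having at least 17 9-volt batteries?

The worst case draws every non-9-volt battery first: 9 + 16 + 43 + 39 = 107.
The next 17 draws are then forced to be 9-volt, giving 107 + 17 = 124.

124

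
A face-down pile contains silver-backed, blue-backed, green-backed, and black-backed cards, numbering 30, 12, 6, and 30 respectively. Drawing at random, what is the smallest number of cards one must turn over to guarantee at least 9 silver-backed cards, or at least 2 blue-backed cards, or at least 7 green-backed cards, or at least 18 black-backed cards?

33

Each of the 4 back colors has its own threshold; avoid all of them simultaneously.
The worst case stops just short of every target: 8 silver-backed, 1 blue-backed, 6 green-backed, 17 black-backed — 8 + 1 + 6 + 17 = 32 cards.
One more card must push some back color to its target, so 32 + 1 = 33.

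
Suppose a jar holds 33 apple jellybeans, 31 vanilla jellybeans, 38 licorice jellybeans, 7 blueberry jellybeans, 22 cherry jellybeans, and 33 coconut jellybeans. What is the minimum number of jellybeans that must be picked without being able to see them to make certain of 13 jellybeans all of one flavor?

68

In the worst case we take at most 12 of each flavor, but all 7 blueberry (fewer than 12), giving 12 + 12 + 12 + 7 + 12 + 12 = 67.
One more jellybean then forces some flavor to 13, so 67 + 1 = 68.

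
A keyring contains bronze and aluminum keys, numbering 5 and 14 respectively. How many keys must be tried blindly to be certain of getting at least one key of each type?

The hardest type to obtain is bronze: we could draw every other key first — 19 − 5 = 14 keys — without a single bronze one.
The next draw must be bronze, so 14 + 1 = 15.

15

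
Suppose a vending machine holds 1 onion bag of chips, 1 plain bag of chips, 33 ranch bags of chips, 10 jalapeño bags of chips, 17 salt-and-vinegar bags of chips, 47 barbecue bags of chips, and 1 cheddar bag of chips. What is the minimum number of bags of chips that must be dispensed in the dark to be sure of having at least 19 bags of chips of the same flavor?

In the worst case we take at most 18 of each flavor, but all 1 onion, all 1 plain, all 10 jalapeño, all 17 salt-and-vinegar, and all 1 cheddar (fewer than 18), giving 1 + 1 + 18 + 10 + 17 + 18 + 1 = 66.
One more bag of chips then forces some flavor to 19, so 66 + 1 = 67.

67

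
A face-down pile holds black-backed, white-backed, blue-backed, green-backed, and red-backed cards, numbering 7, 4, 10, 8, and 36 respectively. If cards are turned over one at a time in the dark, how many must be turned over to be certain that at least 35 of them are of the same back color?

Treat the 5 back colors as pigeonholes.
In the worst case we take at most 34 of each back color, but all 7 black-backed, all 4 white-backed, all 10 blue-backed, and all 8 green-backed (fewer than 34), giving 7 + 4 + 10 + 8 + 34 = 63.
One more card then forces some back color to 35, so 63 + 1 = 64.

64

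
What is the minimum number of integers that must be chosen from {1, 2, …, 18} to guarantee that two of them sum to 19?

Partition {1, …, 18} into 9 pairs: {1,18}, {2,17}, …, {9,10}.
Choosing 9 integers — say the integers 1 through 9 — takes one from each pair and avoids the property.
Choosing 10 forces two into the same pair by pigeonhole, and those sum to 19. So 10.

10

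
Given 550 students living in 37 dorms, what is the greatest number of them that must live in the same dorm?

If each of the 37 dorms held at most 14, the total would be at most 37 × 14 = 518 < 550, a contradiction.
So at least one holds ⌈550/37⌉ = 15.

15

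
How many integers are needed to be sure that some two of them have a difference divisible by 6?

Two integers differ by a multiple of 6 exactly when they share a remainder mod 6.
There are 6 residue classes mod 6, so 6 integers can all lie in distinct classes.
One more integer must repeat a residue, giving a difference divisible by 6. So n = 6 + 1 = 7.

7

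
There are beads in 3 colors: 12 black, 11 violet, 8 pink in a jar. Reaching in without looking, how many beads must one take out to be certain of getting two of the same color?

The worst case takes 1 bead of each color without reaching 2 of any: 3 × 1 = 3.
The next bead must bring some color to 2, so 3 + 1 = 4.

4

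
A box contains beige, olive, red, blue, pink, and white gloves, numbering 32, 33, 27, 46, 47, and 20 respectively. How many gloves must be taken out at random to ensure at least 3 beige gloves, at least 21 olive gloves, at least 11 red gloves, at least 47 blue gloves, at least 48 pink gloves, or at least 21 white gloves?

Each of the 6 colors has its own threshold; avoid all of them simultaneously.
The worst case stops just short of every target: 2 beige, 20 olive, 10 red, 46 blue, 47 pink, 20 white — 2 + 20 + 10 + 46 + 47 + 20 = 145 gloves.
One more glove must push some color to its target, so 145 + 1 = 146.

146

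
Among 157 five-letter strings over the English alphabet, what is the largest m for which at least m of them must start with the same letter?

7

There are 26 possible first letters, which serve as the pigeonholes.
If each of the 26 possible first letters held at most 6, the total would be at most 26 × 6 = 156 < 157, a contradiction.
So at least one holds ⌈157/26⌉ = 7.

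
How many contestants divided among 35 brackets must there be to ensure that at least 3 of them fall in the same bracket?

There are 35 brackets acting as pigeonholes.
With 35 × 2 = 70 contestants we could place exactly 2 in each, with no class reaching 3.
One more forces some class to hold 3, so 70 + 1 = 71.

71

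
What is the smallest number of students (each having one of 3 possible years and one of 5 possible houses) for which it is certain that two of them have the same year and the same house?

There are 3 × 5 = 15 (year, house) combinations acting as pigeonholes.
With 15 students we could place one in each, avoiding any repeat.
One more forces some (year, house) pair to hold 2, so 15 + 1 = 16.

16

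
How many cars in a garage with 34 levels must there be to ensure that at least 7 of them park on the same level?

There are 34 levels acting as pigeonholes.
With 34 × 6 = 204 cars we could place exactly 6 in each, with no class reaching 7.
One more forces some class to hold 7, so 204 + 1 = 205.

205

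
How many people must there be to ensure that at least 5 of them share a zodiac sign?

There are 12 zodiac signs acting as pigeonholes.
With 12 × 4 = 48 people we could place exactly 4 in each, with no class reaching 5.
One more forces some class to hold 5, so 48 + 1 = 49.

49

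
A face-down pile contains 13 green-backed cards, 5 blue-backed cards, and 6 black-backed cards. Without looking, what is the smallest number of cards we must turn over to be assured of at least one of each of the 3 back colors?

20

The hardest back color to obtain is blue-backed: we could draw every other card first — 24 − 5 = 19 cards — without a single blue-backed one.
The next draw must be blue-backed, so 19 + 1 = 20.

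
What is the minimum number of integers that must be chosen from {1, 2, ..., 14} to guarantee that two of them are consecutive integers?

8

Partition {1, …, 14} into 7 pairs: {1,2}, {3,4}, …, {13,14}.
Choosing 7 integers — say the 7 even numbers 2, 4, …, 14 — takes one from each pair and avoids the property.
Choosing 8 forces two into the same pair by pigeonhole, and those are consecutive. So 8.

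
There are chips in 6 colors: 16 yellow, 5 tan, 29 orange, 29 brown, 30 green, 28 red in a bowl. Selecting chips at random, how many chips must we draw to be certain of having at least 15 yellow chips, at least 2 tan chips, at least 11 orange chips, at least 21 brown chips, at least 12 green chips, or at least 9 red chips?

The worst case stops just short of every target: 14 yellow, 1 tan, 10 orange, 20 brown, 11 green, 8 red — 14 + 1 + 10 + 20 + 11 + 8 = 64 chips.
One more chip must push some color to its target, so 64 + 1 = 65.

65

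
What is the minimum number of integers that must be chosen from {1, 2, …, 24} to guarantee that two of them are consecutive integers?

13

Partition {1, …, 24} into 12 pairs: {1,2}, {3,4}, …, {23,24}.
Choosing 12 integers — say the 12 even numbers 2, 4, …, 24 — takes one from each pair and avoids the property.
Choosing 13 forces two into the same pair by pigeonhole, and those are consecutive. So 13.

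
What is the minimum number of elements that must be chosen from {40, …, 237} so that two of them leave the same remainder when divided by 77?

78

Group the integers by remainder mod 77; there are 77 residue classes, each nonempty in this range.
Choosing one from each class (77 integers) avoids any shared remainder.
One more choice must repeat a class, so two differ by a multiple of 77. Hence 77 + 1 = 78.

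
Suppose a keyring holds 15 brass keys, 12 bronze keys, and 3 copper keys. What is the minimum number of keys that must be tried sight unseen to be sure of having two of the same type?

Treat the 3 types as pigeonholes.
The worst case takes 1 key of each type without reaching 2 of any: 3 × 1 = 3.
The next key must bring some type to 2, so 3 + 1 = 4.

4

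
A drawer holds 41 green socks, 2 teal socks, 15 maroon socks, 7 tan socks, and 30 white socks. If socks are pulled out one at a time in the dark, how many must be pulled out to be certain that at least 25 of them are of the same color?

In the worst case we take at most 24 of each color, but all 2 teal, all 15 maroon, and all 7 tan (fewer than 24), giving 24 + 2 + 15 + 7 + 24 = 72.
One more sock then forces some color to 25, so 72 + 1 = 73.

73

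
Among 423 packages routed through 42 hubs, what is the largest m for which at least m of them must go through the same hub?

The 423 packages fall into 42 hubs.
If each of the 42 hubs held at most 10, the total would be at most 42 × 10 = 420 < 423, a contradiction.
So at least one holds ⌈423/42⌉ = 11.

11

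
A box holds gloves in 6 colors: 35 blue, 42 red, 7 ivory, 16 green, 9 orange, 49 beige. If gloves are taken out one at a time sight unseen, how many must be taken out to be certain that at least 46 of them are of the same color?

In the worst case we take at most 45 of each color, but all 35 blue, all 42 red, all 7 ivory, all 16 green, and all 9 orange (fewer than 45), giving 35 + 42 + 7 + 16 + 9 + 45 = 154.
One more glove then forces some color to 46, so 154 + 1 = 155.

155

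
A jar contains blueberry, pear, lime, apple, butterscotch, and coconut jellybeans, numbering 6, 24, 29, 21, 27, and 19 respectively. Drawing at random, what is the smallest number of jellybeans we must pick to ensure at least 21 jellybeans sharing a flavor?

106

In the worst case we take at most 20 of each flavor, but all 6 blueberry and all 19 coconut (fewer than 20), giving 6 + 20 + 20 + 20 + 20 + 19 = 105.
One more jellybean then forces some flavor to 21, so 105 + 1 = 106.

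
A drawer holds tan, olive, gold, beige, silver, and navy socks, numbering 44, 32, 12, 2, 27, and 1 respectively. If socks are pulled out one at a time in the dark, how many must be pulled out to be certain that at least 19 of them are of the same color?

Treat the 6 colors as pigeonholes.
In the worst case we take at most 18 of each color, but all 12 gold, all 2 beige, and all 1 navy (fewer than 18), giving 18 + 18 + 12 + 2 + 18 + 1 = 69.
One more sock then forces some color to 19, so 69 + 1 = 70.

70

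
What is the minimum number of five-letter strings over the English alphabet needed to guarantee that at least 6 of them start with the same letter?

131

There are 26 possible first letters acting as pigeonholes.
With 26 × 5 = 130 five-letter strings over the English alphabet we could place exactly 5 in each, with no class reaching 6.
One more forces some class to hold 6, so 130 + 1 = 131.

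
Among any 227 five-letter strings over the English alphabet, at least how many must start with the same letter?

The 227 five-letter strings over the English alphabet fall into 26 possible first letters.
If each of the 26 possible first letters held at most 8, the total would be at most 26 × 8 = 208 < 227, a contradiction.
So at least one holds ⌈227/26⌉ = 9.

9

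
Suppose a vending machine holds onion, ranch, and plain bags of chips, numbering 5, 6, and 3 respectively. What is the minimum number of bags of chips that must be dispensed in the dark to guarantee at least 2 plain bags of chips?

13

The worst case draws every non-plain bag of chips first: 5 + 6 = 11.
The next 2 draws are then forced to be plain, giving 11 + 2 = 13.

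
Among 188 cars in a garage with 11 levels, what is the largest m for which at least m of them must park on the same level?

18

The 188 cars fall into 11 levels.
If each of the 11 levels held at most 17, the total would be at most 11 × 17 = 187 < 188, a contradiction.
So at least one holds ⌈188/11⌉ = 18.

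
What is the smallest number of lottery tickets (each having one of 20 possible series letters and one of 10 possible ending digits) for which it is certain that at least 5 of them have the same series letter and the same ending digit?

801

There are 20 × 10 = 200 (series letter, ending digit) combinations acting as pigeonholes.
With 200 × 4 = 800 lottery tickets we could place exactly 4 in each, with no (series letter, ending digit) pair reaching 5.
One more forces some (series letter, ending digit) pair to hold 5, so 800 + 1 = 801.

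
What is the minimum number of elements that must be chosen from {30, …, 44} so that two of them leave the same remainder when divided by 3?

Use the pigeonhole principle on residue classes: group the integers by remainder mod 3; there are 3 residue classes, each nonempty in this range.
Choosing one from each class (3 integers) avoids any shared remainder.
One more choice must repeat a class, so two differ by a multiple of 3. Hence 3 + 1 = 4.

4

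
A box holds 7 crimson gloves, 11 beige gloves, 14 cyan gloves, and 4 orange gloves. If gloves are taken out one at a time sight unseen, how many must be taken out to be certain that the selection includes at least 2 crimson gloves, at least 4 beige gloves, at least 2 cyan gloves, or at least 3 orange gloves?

8

The worst case stops just short of every target: 1 crimson, 3 beige, 1 cyan, 2 orange — 1 + 3 + 1 + 2 = 7 gloves.
One more glove must push some color to its target, so 7 + 1 = 8.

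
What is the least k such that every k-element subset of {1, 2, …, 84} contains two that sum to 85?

43

Partition {1, …, 84} into 42 pairs: {1,84}, {2,83}, …, {42,43}.
Choosing 42 integers — say the integers 1 through 42 — takes one from each pair and avoids the property.
Choosing 43 forces two into the same pair by pigeonhole, and those sum to 85. So 43.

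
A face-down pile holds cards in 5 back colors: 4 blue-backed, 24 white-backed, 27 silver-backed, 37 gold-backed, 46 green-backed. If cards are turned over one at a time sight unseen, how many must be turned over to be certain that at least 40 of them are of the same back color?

Treat the 5 back colors as pigeonholes.
In the worst case we take at most 39 of each back color, but all 4 blue-backed, all 24 white-backed, all 27 silver-backed, and all 37 gold-backed (fewer than 39), giving 4 + 24 + 27 + 37 + 39 = 131.
One more card then forces some back color to 40, so 131 + 1 = 132.

132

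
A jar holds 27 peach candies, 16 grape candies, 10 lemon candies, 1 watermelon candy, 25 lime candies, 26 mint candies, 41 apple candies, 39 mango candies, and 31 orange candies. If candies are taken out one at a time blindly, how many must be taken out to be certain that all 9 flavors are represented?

216

The hardest flavor to obtain is watermelon: we could draw every other candy first — 216 − 1 = 215 candies — without a single watermelon one.
The next draw must be watermelon, so 215 + 1 = 216.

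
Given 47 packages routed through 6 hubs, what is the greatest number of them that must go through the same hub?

The 47 packages fall into 6 hubs.
If each of the 6 hubs held at most 7, the total would be at most 6 × 7 = 42 < 47, a contradiction.
So at least one holds ⌈47/6⌉ = 8.

8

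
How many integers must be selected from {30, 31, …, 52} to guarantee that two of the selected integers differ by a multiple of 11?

Use the pigeonhole principle on residue classes: group the integers by remainder mod 11; there are 11 residue classes, each nonempty in this range.
Choosing one from each class (11 integers) avoids any shared remainder.
One more choice must repeat a class, so two differ by a multiple of 11. Hence 11 + 1 = 12.

12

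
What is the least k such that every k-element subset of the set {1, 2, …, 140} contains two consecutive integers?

71

Partition {1, …, 140} into 70 pairs: {1,2}, {3,4}, …, {139,140}.
Choosing 70 integers — say the 70 even numbers 2, 4, …, 140 — takes one from each pair and avoids the property.
Choosing 71 forces two into the same pair by pigeonhole, and those are consecutive. So 71.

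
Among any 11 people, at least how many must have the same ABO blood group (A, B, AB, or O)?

The 11 people fall into 4 ABO blood groups.
If each of the 4 ABO blood groups held at most 2, the total would be at most 4 × 2 = 8 < 11, a contradiction.
So at least one holds ⌈11/4⌉ = 3.

3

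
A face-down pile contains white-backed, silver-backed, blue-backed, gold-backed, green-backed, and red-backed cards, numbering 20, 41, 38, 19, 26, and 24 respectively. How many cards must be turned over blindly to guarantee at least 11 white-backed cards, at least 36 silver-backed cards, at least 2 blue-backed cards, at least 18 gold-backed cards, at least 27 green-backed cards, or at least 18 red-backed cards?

Each of the 6 back colors has its own threshold; avoid all of them simultaneously.
The worst case stops just short of every target: 10 white-backed, 35 silver-backed, 1 blue-backed, 17 gold-backed, 26 green-backed, 17 red-backed — 10 + 35 + 1 + 17 + 26 + 17 = 106 cards.
One more card must push some back color to its target, so 106 + 1 = 107.

107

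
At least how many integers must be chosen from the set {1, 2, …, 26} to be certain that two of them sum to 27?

Partition {1, …, 26} into 13 pairs: {1,26}, {2,25}, …, {13,14}.
Choosing 13 integers — say the integers 1 through 13 — takes one from each pair and avoids the property.
Choosing 14 forces two into the same pair by pigeonhole, and those sum to 27. So 14.

14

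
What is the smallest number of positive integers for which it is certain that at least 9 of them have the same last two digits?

801

There are 100 possible two-digit endings acting as pigeonholes.
With 100 × 8 = 800 positive integers we could place exactly 8 in each, with no class reaching 9.
One more forces some class to hold 9, so 800 + 1 = 801.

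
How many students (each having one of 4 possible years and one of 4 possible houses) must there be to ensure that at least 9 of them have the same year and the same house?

There are 4 × 4 = 16 (year, house) combinations acting as pigeonholes.
With 16 × 8 = 128 students we could place exactly 8 in each, with no (year, house) pair reaching 9.
One more forces some (year, house) pair to hold 9, so 128 + 1 = 129.

129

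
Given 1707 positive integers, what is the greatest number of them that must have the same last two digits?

There are 100 possible two-digit endings, which serve as the pigeonholes.
If each of the 100 possible two-digit endings held at most 17, the total would be at most 100 × 17 = 1700 < 1707, a contradiction.
So at least one holds ⌈1707/100⌉ = 18.

18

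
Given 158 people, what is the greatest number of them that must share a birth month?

14

The 158 people fall into 12 months of the year.
If each of the 12 months of the year held at most 13, the total would be at most 12 × 13 = 156 < 158, a contradiction.
So at least one holds ⌈158/12⌉ = 14.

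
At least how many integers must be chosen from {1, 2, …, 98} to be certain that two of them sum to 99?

50

Partition {1, …, 98} into 49 pairs: {1,98}, {2,97}, …, {49,50}.
Choosing 49 integers — say the integers 1 through 49 — takes one from each pair and avoids the property.
Choosing 50 forces two into the same pair by pigeonhole, and those sum to 99. So 50.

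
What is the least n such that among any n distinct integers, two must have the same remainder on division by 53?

54

Two integers differ by a multiple of 53 exactly when they share a remainder mod 53.
There are 53 residue classes mod 53, so 53 integers can all lie in distinct classes.
One more integer must repeat a residue, giving a difference divisible by 53. So n = 53 + 1 = 54.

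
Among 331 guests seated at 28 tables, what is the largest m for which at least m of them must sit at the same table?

12

If each of the 28 tables held at most 11, the total would be at most 28 × 11 = 308 < 331, a contradiction.
So at least one holds ⌈331/28⌉ = 12.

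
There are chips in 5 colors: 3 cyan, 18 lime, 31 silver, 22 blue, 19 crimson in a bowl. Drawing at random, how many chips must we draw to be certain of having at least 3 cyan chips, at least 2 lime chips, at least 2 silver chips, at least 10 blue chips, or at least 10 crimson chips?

Each of the 5 colors has its own threshold; avoid all of them simultaneously.
The worst case stops just short of every target: 2 cyan, 1 lime, 1 silver, 9 blue, 9 crimson — 2 + 1 + 1 + 9 + 9 = 22 chips.
One more chip must push some color to its target, so 22 + 1 = 23.

23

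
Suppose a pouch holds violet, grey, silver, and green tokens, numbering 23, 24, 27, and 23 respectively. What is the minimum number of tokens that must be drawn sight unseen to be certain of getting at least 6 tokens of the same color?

The worst case takes 5 tokens of each color without reaching 6 of any: 4 × 5 = 20.
The next token must bring some color to 6, so 20 + 1 = 21.

21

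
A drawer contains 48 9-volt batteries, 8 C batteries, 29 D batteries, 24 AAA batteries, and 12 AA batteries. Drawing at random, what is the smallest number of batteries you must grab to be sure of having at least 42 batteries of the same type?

115

Treat the 5 types as pigeonholes.
In the worst case we take at most 41 of each type, but all 8 C, all 29 D, all 24 AAA, and all 12 AA (fewer than 41), giving 41 + 8 + 29 + 24 + 12 = 114.
One more battery then forces some type to 42, so 114 + 1 = 115.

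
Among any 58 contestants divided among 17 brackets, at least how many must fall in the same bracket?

If each of the 17 brackets held at most 3, the total would be at most 17 × 3 = 51 < 58, a contradiction.
So at least one holds ⌈58/17⌉ = 4.

4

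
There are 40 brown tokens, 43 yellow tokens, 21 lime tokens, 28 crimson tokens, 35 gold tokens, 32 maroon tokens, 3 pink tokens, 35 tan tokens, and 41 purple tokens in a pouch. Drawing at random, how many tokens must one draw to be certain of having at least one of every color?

276

The hardest color to obtain is pink: we could draw every other token first — 278 − 3 = 275 tokens — without a single pink one.
The next draw must be pink, so 275 + 1 = 276.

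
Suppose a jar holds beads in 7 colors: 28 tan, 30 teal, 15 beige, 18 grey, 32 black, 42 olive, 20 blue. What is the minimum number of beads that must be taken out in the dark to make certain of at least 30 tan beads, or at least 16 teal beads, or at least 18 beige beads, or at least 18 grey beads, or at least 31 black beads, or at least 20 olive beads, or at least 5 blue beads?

129

Each of the 7 colors has its own threshold; avoid all of them simultaneously.
The worst case stops just short of every target: all 28 tan, 15 teal, all 15 beige, 17 grey, 30 black, 19 olive, 4 blue — 28 + 15 + 15 + 17 + 30 + 19 + 4 = 128 beads.
One more bead must push some color to its target, so 128 + 1 = 129.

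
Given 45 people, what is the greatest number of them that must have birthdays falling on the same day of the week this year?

7

There are 7 days of the week, which serve as the pigeonholes.
If each of the 7 days of the week held at most 6, the total would be at most 7 × 6 = 42 < 45, a contradiction.
So at least one holds ⌈45/7⌉ = 7.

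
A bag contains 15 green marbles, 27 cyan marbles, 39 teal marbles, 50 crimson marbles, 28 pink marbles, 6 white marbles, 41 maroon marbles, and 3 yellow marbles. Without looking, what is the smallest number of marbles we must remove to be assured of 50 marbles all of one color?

Treat the 8 colors as pigeonholes.
In the worst case we take at most 49 of each color, but all 15 green, all 27 cyan, all 39 teal, all 28 pink, all 6 white, all 41 maroon, and all 3 yellow (fewer than 49), giving 15 + 27 + 39 + 49 + 28 + 6 + 41 + 3 = 208.
One more marble then forces some color to 50, so 208 + 1 = 209.

209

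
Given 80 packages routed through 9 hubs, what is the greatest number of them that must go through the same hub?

If each of the 9 hubs held at most 8, the total would be at most 9 × 8 = 72 < 80, a contradiction.
So at least one holds ⌈80/9⌉ = 9.

9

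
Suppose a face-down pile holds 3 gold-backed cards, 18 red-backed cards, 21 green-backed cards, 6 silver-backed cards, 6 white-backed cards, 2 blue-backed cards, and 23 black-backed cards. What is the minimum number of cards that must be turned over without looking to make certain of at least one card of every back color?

The hardest back color to obtain is blue-backed: we could draw every other card first — 79 − 2 = 77 cards — without a single blue-backed one.
The next draw must be blue-backed, so 77 + 1 = 78.

78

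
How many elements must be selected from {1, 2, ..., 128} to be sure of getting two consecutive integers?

65

Partition {1, …, 128} into 64 pairs: {1,2}, {3,4}, …, {127,128}.
Choosing 64 integers — say the 64 even numbers 2, 4, …, 128 — takes one from each pair and avoids the property.
Choosing 65 forces two into the same pair by pigeonhole, and those are consecutive. So 65.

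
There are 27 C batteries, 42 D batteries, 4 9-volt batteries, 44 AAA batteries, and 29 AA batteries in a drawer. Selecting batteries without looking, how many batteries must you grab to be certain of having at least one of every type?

The hardest type to obtain is 9-volt: we could draw every other battery first — 146 − 4 = 142 batteries — without a single 9-volt one.
The next draw must be 9-volt, so 142 + 1 = 143.

143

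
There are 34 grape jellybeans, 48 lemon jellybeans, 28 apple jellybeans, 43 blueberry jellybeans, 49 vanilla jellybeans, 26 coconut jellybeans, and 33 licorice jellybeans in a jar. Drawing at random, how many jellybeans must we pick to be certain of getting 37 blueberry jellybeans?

The worst case draws every non-blueberry jellybean first: 34 + 48 + 28 + 49 + 26 + 33 = 218.
The next 37 draws are then forced to be blueberry, giving 218 + 37 = 255.

255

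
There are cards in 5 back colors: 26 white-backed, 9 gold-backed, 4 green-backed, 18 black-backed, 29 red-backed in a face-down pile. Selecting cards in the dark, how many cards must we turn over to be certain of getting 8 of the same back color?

33

Treat the 5 back colors as pigeonholes.
In the worst case we take at most 7 of each back color, but all 4 green-backed (fewer than 7), giving 7 + 7 + 4 + 7 + 7 = 32.
One more card then forces some back color to 8, so 32 + 1 = 33.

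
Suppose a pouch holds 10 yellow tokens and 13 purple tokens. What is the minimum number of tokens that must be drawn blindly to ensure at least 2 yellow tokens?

The worst case draws every non-yellow token first: 13.
The next 2 draws are then forced to be yellow, giving 13 + 2 = 15.

15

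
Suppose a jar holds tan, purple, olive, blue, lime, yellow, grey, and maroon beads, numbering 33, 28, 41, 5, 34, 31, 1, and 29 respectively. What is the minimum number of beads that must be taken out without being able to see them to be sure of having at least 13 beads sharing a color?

79

In the worst case we take at most 12 of each color, but all 5 blue and all 1 grey (fewer than 12), giving 12 + 12 + 12 + 5 + 12 + 12 + 1 + 12 = 78.
One more bead then forces some color to 13, so 78 + 1 = 79.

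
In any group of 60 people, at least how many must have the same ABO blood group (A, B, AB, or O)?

15

The 60 people fall into 4 ABO blood groups.
If each of the 4 ABO blood groups held at most 14, the total would be at most 4 × 14 = 56 < 60, a contradiction.
So at least one holds ⌈60/4⌉ = 15.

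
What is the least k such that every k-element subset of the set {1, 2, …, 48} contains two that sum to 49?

25

Partition {1, …, 48} into 24 pairs: {1,48}, {2,47}, …, {24,25}.
Choosing 24 integers — say the integers 1 through 24 — takes one from each pair and avoids the property.
Choosing 25 forces two into the same pair by pigeonhole, and those sum to 49. So 25.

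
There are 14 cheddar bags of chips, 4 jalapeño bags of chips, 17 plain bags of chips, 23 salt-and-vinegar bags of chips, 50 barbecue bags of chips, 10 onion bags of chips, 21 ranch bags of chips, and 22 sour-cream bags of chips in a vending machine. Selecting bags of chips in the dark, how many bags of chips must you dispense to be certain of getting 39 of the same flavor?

In the worst case we take at most 38 of each flavor, but all 14 cheddar, all 4 jalapeño, all 17 plain, all 23 salt-and-vinegar, all 10 onion, all 21 ranch, and all 22 sour-cream (fewer than 38), giving 14 + 4 + 17 + 23 + 38 + 10 + 21 + 22 = 149.
One more bag of chips then forces some flavor to 39, so 149 + 1 = 150.

150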